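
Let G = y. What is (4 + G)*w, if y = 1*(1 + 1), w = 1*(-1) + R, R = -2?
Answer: -18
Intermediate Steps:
w = -3 (w = 1*(-1) - 2 = -1 - 2 = -3)
y = 2 (y = 1*2 = 2)
G = 2
(4 + G)*w = (4 + 2)*(-3) = 6*(-3) = -18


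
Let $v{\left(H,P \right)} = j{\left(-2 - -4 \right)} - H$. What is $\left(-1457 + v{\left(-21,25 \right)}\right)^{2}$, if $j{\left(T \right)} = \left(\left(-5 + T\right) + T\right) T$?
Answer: $2067844$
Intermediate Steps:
$j{\left(T \right)} = T \left(-5 + 2 T\right)$ ($j{\left(T \right)} = \left(-5 + 2 T\right) T = T \left(-5 + 2 T\right)$)
$v{\left(H,P \right)} = -2 - H$ ($v{\left(H,P \right)} = \left(-2 - -4\right) \left(-5 + 2 \left(-2 - -4\right)\right) - H = \left(-2 + 4\right) \left(-5 + 2 \left(-2 + 4\right)\right) - H = 2 \left(-5 + 2 \cdot 2\right) - H = 2 \left(-5 + 4\right) - H = 2 \left(-1\right) - H = -2 - H$)
$\left(-1457 + v{\left(-21,25 \right)}\right)^{2} = \left(-1457 - -19\right)^{2} = \left(-1457 + \left(-2 + 21\right)\right)^{2} = \left(-1457 + 19\right)^{2} = \left(-1438\right)^{2} = 2067844$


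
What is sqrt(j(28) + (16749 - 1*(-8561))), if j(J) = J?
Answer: sqrt(25338) ≈ 159.18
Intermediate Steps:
sqrt(j(28) + (16749 - 1*(-8561))) = sqrt(28 + (16749 - 1*(-8561))) = sqrt(28 + (16749 + 8561)) = sqrt(28 + 25310) = sqrt(25338)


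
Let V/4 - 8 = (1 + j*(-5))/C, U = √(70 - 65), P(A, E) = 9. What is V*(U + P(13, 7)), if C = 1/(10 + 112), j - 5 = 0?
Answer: -105120 - 11680*√5 ≈ -1.3124e+5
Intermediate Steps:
j = 5 (j = 5 + 0 = 5)
U = √5 ≈ 2.2361
C = 1/122 ≈ 0.0081967
V = -11680 (V = 32 + 4*((1 + 5*(-5))/(1/122)) = 32 + 4*((1 - 25)*122) = 32 + 4*(-24*122) = 32 + 4*(-2928) = 32 - 11712 = -11680)
V*(U + P(13, 7)) = -11680*(√5 + 9) = -11680*(9 + √5) = -105120 - 11680*√5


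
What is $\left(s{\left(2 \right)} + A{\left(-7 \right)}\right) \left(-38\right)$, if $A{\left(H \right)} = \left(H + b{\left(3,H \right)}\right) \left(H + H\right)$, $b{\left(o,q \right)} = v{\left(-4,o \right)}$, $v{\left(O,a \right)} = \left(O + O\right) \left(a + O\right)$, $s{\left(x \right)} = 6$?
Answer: $304$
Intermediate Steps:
$v{\left(O,a \right)} = 2 O \left(O + a\right)$
$b{\left(o,q \right)} = 32 - 8 o$ ($b{\left(o,q \right)} = 2 \left(-4\right) \left(-4 + o\right) = 32 - 8 o$)
$A{\left(H \right)} = 2 H \left(8 + H\right)$ ($A{\left(H \right)} = \left(H + \left(32 - 24\right)\right) \left(H + H\right) = \left(H + \left(32 - 24\right)\right) 2 H = \left(H + 8\right) 2 H = \left(8 + H\right) 2 H = 2 H \left(8 + H\right)$)
$\left(s{\left(2 \right)} + A{\left(-7 \right)}\right) \left(-38\right) = \left(6 + 2 \left(-7\right) \left(8 - 7\right)\right) \left(-38\right) = \left(6 + 2 \left(-7\right) 1\right) \left(-38\right) = \left(6 - 14\right) \left(-38\right) = \left(-8\right) \left(-38\right) = 304$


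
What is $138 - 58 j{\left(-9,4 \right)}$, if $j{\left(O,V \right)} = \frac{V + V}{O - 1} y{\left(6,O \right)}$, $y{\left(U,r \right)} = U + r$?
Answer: $- \frac{6}{5} \approx -1.2$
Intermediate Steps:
$j{\left(O,V \right)} = \frac{2 V \left(6 + O\right)}{-1 + O}$ ($j{\left(O,V \right)} = \frac{V + V}{O - 1} \left(6 + O\right) = \frac{2 V}{-1 + O} \left(6 + O\right) = \frac{2 V \left(6 + O\right)}{-1 + O}$)
$138 - 58 j{\left(-9,4 \right)} = 138 - 58 \cdot 2 \cdot 4 \frac{1}{-1 - 9} \left(6 - 9\right) = 138 - 58 \cdot 2 \cdot 4 \frac{1}{-10} \left(-3\right) = 138 - 58 \cdot 2 \cdot 4 \left(- \frac{1}{10}\right) \left(-3\right) = 138 - \frac{696}{5} = - \frac{6}{5}$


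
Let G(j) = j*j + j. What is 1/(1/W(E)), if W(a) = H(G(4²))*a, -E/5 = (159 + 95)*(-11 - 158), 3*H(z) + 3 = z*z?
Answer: 15878542030/3 ≈ 5.2929e+9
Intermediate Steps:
G(j) = j + j² (G(j) = j² + j = j + j²)
H(z) = -1 + z²/3 (H(z) = -1 + (z*z)/3 = -1 + z²/3)
E = 214630 (E = -5*(159 + 95)*(-11 - 158) = -1270*(-169) = -5*(-42926) = 214630)
W(a) = 73981*a/3 (W(a) = (-1 + (4²*(1 + 4²))²/3)*a = (-1 + (16*(1 + 16))²/3)*a = (-1 + (16*17)²/3)*a = (-1 + (⅓)*272²)*a = (-1 + (⅓)*73984)*a = (-1 + 73984/3)*a = 73981*a/3)
1/(1/W(E)) = 1/(1/((73981/3)*214630)) = 1/(1/(15878542030/3)) = 1/(3/15878542030) = 15878542030/3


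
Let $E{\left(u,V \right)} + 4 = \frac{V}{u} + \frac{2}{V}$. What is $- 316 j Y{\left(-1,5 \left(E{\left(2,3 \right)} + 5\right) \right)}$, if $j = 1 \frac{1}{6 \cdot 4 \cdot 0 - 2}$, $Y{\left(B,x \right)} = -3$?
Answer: $-474$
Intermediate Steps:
$E{\left(u,V \right)} = -4 + \frac{2}{V} + \frac{V}{u}$ ($E{\left(u,V \right)} = -4 + \left(\frac{V}{u} + \frac{2}{V}\right) = -4 + \left(\frac{2}{V} + \frac{V}{u}\right) = -4 + \frac{2}{V} + \frac{V}{u}$)
$j = - \frac{1}{2}$ ($j = 1 \frac{1}{6 \cdot 0 - 2} = 1 \frac{1}{0 - 2} = 1 \frac{1}{-2} = 1 \left(- \frac{1}{2}\right) = - \frac{1}{2} \approx -0.5$)
$- 316 j Y{\left(-1,5 \left(E{\left(2,3 \right)} + 5\right) \right)} = - 316 \left(\left(- \frac{1}{2}\right) \left(-3\right)\right) = \left(-316\right) \frac{3}{2} = -474$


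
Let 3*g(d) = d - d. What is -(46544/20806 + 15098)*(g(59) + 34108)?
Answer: -5357949522728/10403 ≈ -5.1504e+8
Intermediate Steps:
g(d) = 0 (g(d) = (d - d)/3 = (⅓)*0 = 0)
-(46544/20806 + 15098)*(g(59) + 34108) = -(46544/20806 + 15098)*(0 + 34108) = -(46544*(1/20806) + 15098)*34108 = -(23272/10403 + 15098)*34108 = -157087766*34108/10403 = -1*5357949522728/10403 = -5357949522728/10403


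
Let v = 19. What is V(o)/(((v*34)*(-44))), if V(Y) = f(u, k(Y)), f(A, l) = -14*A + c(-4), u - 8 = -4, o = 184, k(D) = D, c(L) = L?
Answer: 15/7106 ≈ 0.0021109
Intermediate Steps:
u = 4 (u = 8 - 4 = 4)
f(A, l) = -4 - 14*A (f(A, l) = -14*A - 4 = -4 - 14*A)
V(Y) = -60 (V(Y) = -4 - 14*4 = -4 - 56 = -60)
V(o)/(((v*34)*(-44))) = -60/((19*34)*(-44)) = -60/(646*(-44)) = -60/(-28424) = -60*(-1/28424) = 15/7106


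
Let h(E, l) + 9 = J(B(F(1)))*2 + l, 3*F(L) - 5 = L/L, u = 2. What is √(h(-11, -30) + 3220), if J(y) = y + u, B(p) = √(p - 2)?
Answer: 7*√65 ≈ 56.436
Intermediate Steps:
F(L) = 2 (F(L) = 5/3 + (L/L)/3 = 5/3 + (⅓)*1 = 5/3 + ⅓ = 2)
B(p) = √(-2 + p)
J(y) = 2 + y (J(y) = y + 2 = 2 + y)
h(E, l) = -5 + l (h(E, l) = -9 + ((2 + √(-2 + 2))*2 + l) = -9 + ((2 + √0)*2 + l) = -9 + ((2 + 0)*2 + l) = -9 + (2*2 + l) = -9 + (4 + l) = -5 + l)
√(h(-11, -30) + 3220) = √((-5 - 30) + 3220) = √(-35 + 3220) = √3185 = 7*√65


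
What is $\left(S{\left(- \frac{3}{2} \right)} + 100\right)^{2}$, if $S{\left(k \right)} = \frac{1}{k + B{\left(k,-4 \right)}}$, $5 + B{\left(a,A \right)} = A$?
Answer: $\frac{4401604}{441} \approx 9981.0$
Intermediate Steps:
$B{\left(a,A \right)} = -5 + A$
$S{\left(k \right)} = \frac{1}{-9 + k}$ ($S{\left(k \right)} = \frac{1}{k - 9} = \frac{1}{-9 + k}$)
$\left(S{\left(- \frac{3}{2} \right)} + 100\right)^{2} = \left(\frac{1}{-9 - \frac{3}{2}} + 100\right)^{2} = \left(\frac{1}{- \frac{21}{2}} + 100\right)^{2} = \left(- \frac{2}{21} + 100\right)^{2} = \left(\frac{2098}{21}\right)^{2} = \frac{4401604}{441}$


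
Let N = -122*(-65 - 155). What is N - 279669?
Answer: -252829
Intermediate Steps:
N = 26840 (N = -122*(-220) = 26840)
N - 279669 = 26840 - 279669 = -252829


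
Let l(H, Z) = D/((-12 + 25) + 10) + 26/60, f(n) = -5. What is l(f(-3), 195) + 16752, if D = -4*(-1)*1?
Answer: 11559299/690 ≈ 16753.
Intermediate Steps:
D = 4 (D = 4*1 = 4)
l(H, Z) = 419/690 (l(H, Z) = 4/((-12 + 25) + 10) + 26/60 = 4/(13 + 10) + 26*(1/60) = 4/23 + 13/30 = 419/690)
l(f(-3), 195) + 16752 = 419/690 + 16752 = 11559299/690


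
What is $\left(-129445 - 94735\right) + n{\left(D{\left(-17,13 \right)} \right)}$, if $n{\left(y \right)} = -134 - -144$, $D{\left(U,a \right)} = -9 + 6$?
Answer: $-224170$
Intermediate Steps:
$D{\left(U,a \right)} = -3$
$n{\left(y \right)} = 10$ ($n{\left(y \right)} = -134 + 144 = 10$)
$\left(-129445 - 94735\right) + n{\left(D{\left(-17,13 \right)} \right)} = \left(-129445 - 94735\right) + 10 = -224180 + 10 = -224170$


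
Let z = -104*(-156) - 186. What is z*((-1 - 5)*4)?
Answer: -384912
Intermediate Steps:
z = 16038 (z = 16224 - 186 = 16038)
z*((-1 - 5)*4) = 16038*((-1 - 5)*4) = 16038*(-6*4) = 16038*(-24) = -384912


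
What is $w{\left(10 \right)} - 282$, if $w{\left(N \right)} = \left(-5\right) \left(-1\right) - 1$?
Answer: $-278$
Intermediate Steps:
$w{\left(N \right)} = 4$ ($w{\left(N \right)} = 5 - 1 = 4$)
$w{\left(10 \right)} - 282 = 4 - 282 = -278$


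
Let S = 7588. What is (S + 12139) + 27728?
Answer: 47455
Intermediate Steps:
(S + 12139) + 27728 = (7588 + 12139) + 27728 = 19727 + 27728 = 47455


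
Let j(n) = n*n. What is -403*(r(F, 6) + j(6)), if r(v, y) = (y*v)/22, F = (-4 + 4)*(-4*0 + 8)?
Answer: -14508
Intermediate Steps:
j(n) = n**2
F = 0 (F = 0*(0 + 8) = 0*8 = 0)
r(v, y) = v*y/22 (r(v, y) = (v*y)*(1/22) = v*y/22)
-403*(r(F, 6) + j(6)) = -403*((1/22)*0*6 + 6**2) = -403*(0 + 36) = -403*36 = -14508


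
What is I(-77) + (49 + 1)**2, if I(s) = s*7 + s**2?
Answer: 7890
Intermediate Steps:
I(s) = s**2 + 7*s (I(s) = 7*s + s**2 = s**2 + 7*s)
I(-77) + (49 + 1)**2 = -77*(7 - 77) + (49 + 1)**2 = -77*(-70) + 50**2 = 5390 + 2500 = 7890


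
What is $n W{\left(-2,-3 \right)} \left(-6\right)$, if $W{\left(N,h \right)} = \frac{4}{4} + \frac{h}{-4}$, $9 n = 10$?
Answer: $- \frac{35}{3} \approx -11.667$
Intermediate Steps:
$n = \frac{10}{9}$ ($n = \frac{1}{9} \cdot 10 = \frac{10}{9} \approx 1.1111$)
$W{\left(N,h \right)} = 1 - \frac{h}{4}$ ($W{\left(N,h \right)} = 4 \cdot \frac{1}{4} + h \left(- \frac{1}{4}\right) = 1 - \frac{h}{4}$)
$n W{\left(-2,-3 \right)} \left(-6\right) = \frac{10 \left(1 - - \frac{3}{4}\right)}{9} \left(-6\right) = \frac{10 \left(1 + \frac{3}{4}\right)}{9} \left(-6\right) = \frac{10}{9} \cdot \frac{7}{4} \left(-6\right) = \frac{35}{18} \left(-6\right) = - \frac{35}{3}$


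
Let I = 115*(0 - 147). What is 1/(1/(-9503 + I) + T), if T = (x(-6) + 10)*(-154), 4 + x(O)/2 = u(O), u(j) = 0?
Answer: -26408/8133665 ≈ -0.0032468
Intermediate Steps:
x(O) = -8 (x(O) = -8 + 2*0 = -8 + 0 = -8)
I = -16905 (I = 115*(-147) = -16905)
T = -308 (T = (-8 + 10)*(-154) = 2*(-154) = -308)
1/(1/(-9503 + I) + T) = 1/(1/(-9503 - 16905) - 308) = 1/(1/(-26408) - 308) = 1/(-1/26408 - 308) = 1/(-8133665/26408) = -26408/8133665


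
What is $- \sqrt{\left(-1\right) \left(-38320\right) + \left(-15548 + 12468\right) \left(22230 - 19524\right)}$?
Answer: $- 4 i \sqrt{518510} \approx - 2880.3 i$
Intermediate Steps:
$- \sqrt{\left(-1\right) \left(-38320\right) + \left(-15548 + 12468\right) \left(22230 - 19524\right)} = - \sqrt{38320 - 8334480} = - \sqrt{-8296160} = - 4 i \sqrt{518510}$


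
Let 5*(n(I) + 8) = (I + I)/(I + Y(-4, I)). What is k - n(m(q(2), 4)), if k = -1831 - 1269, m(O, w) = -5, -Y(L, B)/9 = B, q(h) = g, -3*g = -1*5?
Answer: -61839/20 ≈ -3091.9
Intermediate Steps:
g = 5/3 (g = -(-1)*5/3 = -1/3*(-5) = 5/3 ≈ 1.6667)
q(h) = 5/3
Y(L, B) = -9*B
n(I) = -161/20 (n(I) = -8 + ((I + I)/(I - 9*I))/5 = -8 + ((2*I)/((-8*I)))/5 = -8 + ((2*I)*(-1/(8*I)))/5 = -8 + (1/5)*(-1/4) = -8 - 1/20 = -161/20)
k = -3100
k - n(m(q(2), 4)) = -3100 - 1*(-161/20) = -3100 + 161/20 = -61839/20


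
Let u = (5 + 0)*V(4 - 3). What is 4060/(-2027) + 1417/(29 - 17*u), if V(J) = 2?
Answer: -3444719/285807 ≈ -12.053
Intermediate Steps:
u = 10 (u = (5 + 0)*2 = 5*2 = 10)
4060/(-2027) + 1417/(29 - 17*u) = 4060/(-2027) + 1417/(29 - 17*10) = 4060*(-1/2027) + 1417/(29 - 170) = -4060/2027 + 1417/(-141) = -4060/2027 + 1417*(-1/141) = -4060/2027 - 1417/141 = -3444719/285807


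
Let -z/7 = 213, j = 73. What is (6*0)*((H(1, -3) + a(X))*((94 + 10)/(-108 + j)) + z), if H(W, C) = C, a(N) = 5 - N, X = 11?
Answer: 0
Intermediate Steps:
z = -1491 (z = -7*213 = -1491)
(6*0)*((H(1, -3) + a(X))*((94 + 10)/(-108 + j)) + z) = (6*0)*((-3 + (5 - 1*11))*((94 + 10)/(-108 + 73)) - 1491) = 0*((-3 + (5 - 11))*(104/(-35)) - 1491) = 0*((-3 - 6)*(104*(-1/35)) - 1491) = 0*(-9*(-104/35) - 1491) = 0*(936/35 - 1491) = 0*(-51249/35) = 0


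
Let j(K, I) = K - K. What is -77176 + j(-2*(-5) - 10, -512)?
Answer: -77176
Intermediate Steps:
j(K, I) = 0
-77176 + j(-2*(-5) - 10, -512) = -77176 + 0 = -77176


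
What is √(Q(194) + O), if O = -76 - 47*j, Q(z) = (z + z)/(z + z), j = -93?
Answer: 2*√1074 ≈ 65.544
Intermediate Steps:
Q(z) = 1 (Q(z) = (2*z)/((2*z)) = (2*z)*(1/(2*z)) = 1)
O = 4295 (O = -76 - 47*(-93) = -76 + 4371 = 4295)
√(Q(194) + O) = √(1 + 4295) = √4296 = 2*√1074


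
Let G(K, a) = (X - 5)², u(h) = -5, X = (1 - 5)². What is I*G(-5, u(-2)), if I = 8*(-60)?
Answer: -58080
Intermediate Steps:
I = -480
X = 16 (X = (-4)² = 16)
G(K, a) = 121 (G(K, a) = (16 - 5)² = 11² = 121)
I*G(-5, u(-2)) = -480*121 = -58080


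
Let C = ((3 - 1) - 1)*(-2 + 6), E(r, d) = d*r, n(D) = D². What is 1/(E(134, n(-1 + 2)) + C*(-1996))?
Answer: -1/7850 ≈ -0.00012739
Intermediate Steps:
C = 4 (C = (2 - 1)*4 = 1*4 = 4)
1/(E(134, n(-1 + 2)) + C*(-1996)) = 1/((-1 + 2)²*134 + 4*(-1996)) = 1/(1²*134 - 7984) = 1/(1*134 - 7984) = 1/(134 - 7984) = 1/(-7850) = -1/7850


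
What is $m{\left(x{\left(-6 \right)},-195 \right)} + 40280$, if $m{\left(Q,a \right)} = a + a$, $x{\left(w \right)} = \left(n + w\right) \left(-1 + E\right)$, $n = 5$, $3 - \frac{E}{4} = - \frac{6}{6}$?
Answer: $39890$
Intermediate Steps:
$E = 16$ ($E = 12 - 4 \left(- \frac{6}{6}\right) = 12 - 4 \left(\left(-6\right) \frac{1}{6}\right) = 12 - -4 = 12 + 4 = 16$)
$x{\left(w \right)} = 75 + 15 w$ ($x{\left(w \right)} = \left(5 + w\right) \left(-1 + 16\right) = \left(5 + w\right) 15 = 75 + 15 w$)
$m{\left(Q,a \right)} = 2 a$
$m{\left(x{\left(-6 \right)},-195 \right)} + 40280 = 2 \left(-195\right) + 40280 = -390 + 40280 = 39890$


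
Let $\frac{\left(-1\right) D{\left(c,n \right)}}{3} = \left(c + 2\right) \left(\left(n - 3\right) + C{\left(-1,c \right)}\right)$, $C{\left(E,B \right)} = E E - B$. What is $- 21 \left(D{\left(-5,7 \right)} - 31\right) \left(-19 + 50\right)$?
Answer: $-38409$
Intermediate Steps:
$C{\left(E,B \right)} = E^{2} - B$
$D{\left(c,n \right)} = - 3 \left(2 + c\right) \left(-2 + n - c\right)$ ($D{\left(c,n \right)} = - 3 \left(c + 2\right) \left(\left(n - 3\right) - \left(-1 + c\right)\right) = - 3 \left(2 + c\right) \left(\left(-3 + n\right) - \left(-1 + c\right)\right) = - 3 \left(2 + c\right) \left(-2 + n - c\right)$)
$- 21 \left(D{\left(-5,7 \right)} - 31\right) \left(-19 + 50\right) = - 21 \left(\left(12 - 42 + 3 \left(-5\right)^{2} + 12 \left(-5\right) - \left(-15\right) 7\right) - 31\right) \left(-19 + 50\right) = - 21 \left(\left(12 - 42 + 3 \cdot 25 - 60 + 105\right) - 31\right) 31 = - 21 \left(\left(12 - 42 + 75 - 60 + 105\right) - 31\right) 31 = - 21 \left(90 - 31\right) 31 = - 21 \cdot 59 \cdot 31 = \left(-21\right) 1829 = -38409$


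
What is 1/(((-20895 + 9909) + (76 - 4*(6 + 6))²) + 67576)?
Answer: 1/57374 ≈ 1.7429e-5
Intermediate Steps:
1/(((-20895 + 9909) + (76 - 4*(6 + 6))²) + 67576) = 1/((-10986 + (76 - 4*12)²) + 67576) = 1/((-10986 + (76 - 48)²) + 67576) = 1/((-10986 + 28²) + 67576) = 1/((-10986 + 784) + 67576) = 1/(-10202 + 67576) = 1/57374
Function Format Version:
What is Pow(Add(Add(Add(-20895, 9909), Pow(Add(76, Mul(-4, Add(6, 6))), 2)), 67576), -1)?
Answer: Rational(1, 57374) ≈ 1.7429e-5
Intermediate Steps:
Pow(Add(Add(Add(-20895, 9909), Pow(Add(76, Mul(-4, Add(6, 6))), 2)), 67576), -1) = Pow(Add(Add(-10986, Pow(Add(76, Mul(-4, 12)), 2)), 67576), -1) = Pow(Add(Add(-10986, Pow(Add(76, -48), 2)), 67576), -1) = Pow(Add(Add(-10986, Pow(28, 2)), 67576), -1) = Pow(Add(Add(-10986, 784), 67576), -1) = Pow(Add(-10202, 67576), -1) = Pow(57374, -1) = Rational(1, 57374)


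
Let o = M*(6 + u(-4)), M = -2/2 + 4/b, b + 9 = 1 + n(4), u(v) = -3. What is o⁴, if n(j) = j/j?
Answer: 1185921/2401 ≈ 493.93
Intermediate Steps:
n(j) = 1
b = -7 (b = -9 + (1 + 1) = -9 + 2 = -7)
M = -11/7 (M = -2/2 + 4/(-7) = -2*½ + 4*(-⅐) = -1 - 4/7 = -11/7 ≈ -1.5714)
o = -33/7 (o = -11*(6 - 3)/7 = -11/7*3 = -33/7 ≈ -4.7143)
o⁴ = (-33/7)⁴ = 1185921/2401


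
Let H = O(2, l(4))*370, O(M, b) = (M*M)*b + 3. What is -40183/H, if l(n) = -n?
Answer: 3091/370 ≈ 8.3540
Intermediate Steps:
O(M, b) = 3 + b*M² (O(M, b) = M²*b + 3 = b*M² + 3 = 3 + b*M²)
H = -4810 (H = (3 - 1*4*2²)*370 = (3 - 4*4)*370 = (3 - 16)*370 = -13*370 = -4810)
-40183/H = -40183/(-4810) = -40183*(-1/4810) = 3091/370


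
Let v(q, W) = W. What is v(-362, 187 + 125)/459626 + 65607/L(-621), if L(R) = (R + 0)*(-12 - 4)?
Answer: 5026297169/761140656 ≈ 6.6036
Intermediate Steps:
L(R) = -16*R (L(R) = R*(-16) = -16*R)
v(-362, 187 + 125)/459626 + 65607/L(-621) = (187 + 125)/459626 + 65607/((-16*(-621))) = 312*(1/459626) + 65607/9936 = 156/229813 + 65607*(1/9936) = 156/229813 + 21869/3312 = 5026297169/761140656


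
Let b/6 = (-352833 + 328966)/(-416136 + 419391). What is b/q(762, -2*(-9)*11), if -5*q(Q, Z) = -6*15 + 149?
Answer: 47734/12803 ≈ 3.7283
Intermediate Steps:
b = -47734/1085 (b = 6*((-352833 + 328966)/(-416136 + 419391)) = 6*(-23867/3255) = -47734/1085 ≈ -43.994)
q(Q, Z) = -59/5 (q(Q, Z) = -(-6*15 + 149)/5 = -(-90 + 149)/5 = -⅕*59 = -59/5)
b/q(762, -2*(-9)*11) = -47734/(1085*(-59/5)) = -47734/1085*(-5/59) = 47734/12803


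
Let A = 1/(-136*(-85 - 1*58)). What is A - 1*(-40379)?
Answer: 785290793/19448 ≈ 40379.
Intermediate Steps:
A = 1/19448 (A = 1/(-136*(-85 - 58)) = 1/(-136*(-143)) = 1/19448 ≈ 5.1419e-5)
A - 1*(-40379) = 1/19448 - 1*(-40379) = 1/19448 + 40379 = 785290793/19448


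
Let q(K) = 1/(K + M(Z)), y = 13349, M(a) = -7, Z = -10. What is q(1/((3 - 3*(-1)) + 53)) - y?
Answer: -5499847/412 ≈ -13349.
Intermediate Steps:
q(K) = 1/(-7 + K) (q(K) = 1/(K - 7) = 1/(-7 + K))
q(1/((3 - 3*(-1)) + 53)) - y = 1/(-7 + 1/((3 - 3*(-1)) + 53)) - 1*13349 = 1/(-7 + 1/((3 + 3) + 53)) - 13349 = 1/(-7 + 1/(6 + 53)) - 13349 = 1/(-7 + 1/59) - 13349 = 1/(-412/59) - 13349 = -59/412 - 13349 = -5499847/412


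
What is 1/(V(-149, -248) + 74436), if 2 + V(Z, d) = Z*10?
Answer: 1/72944 ≈ 1.3709e-5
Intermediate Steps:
V(Z, d) = -2 + 10*Z (V(Z, d) = -2 + Z*10 = -2 + 10*Z)
1/(V(-149, -248) + 74436) = 1/((-2 + 10*(-149)) + 74436) = 1/((-2 - 1490) + 74436) = 1/(-1492 + 74436) = 1/72944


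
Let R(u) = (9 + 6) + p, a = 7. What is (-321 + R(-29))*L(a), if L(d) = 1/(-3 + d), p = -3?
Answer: -309/4 ≈ -77.250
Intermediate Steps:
R(u) = 12 (R(u) = (9 + 6) - 3 = 15 - 3 = 12)
(-321 + R(-29))*L(a) = (-321 + 12)/(-3 + 7) = -309/4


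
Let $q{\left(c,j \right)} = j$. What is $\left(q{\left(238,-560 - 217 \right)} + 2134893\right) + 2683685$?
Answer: $4817801$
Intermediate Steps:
$\left(q{\left(238,-560 - 217 \right)} + 2134893\right) + 2683685 = \left(\left(-560 - 217\right) + 2134893\right) + 2683685 = \left(-777 + 2134893\right) + 2683685 = 2134116 + 2683685 = 4817801$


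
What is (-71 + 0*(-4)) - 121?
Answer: -192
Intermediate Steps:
(-71 + 0*(-4)) - 121 = (-71 + 0) - 121 = -71 - 121 = -192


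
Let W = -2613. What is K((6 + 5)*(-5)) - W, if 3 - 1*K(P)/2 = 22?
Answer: 2575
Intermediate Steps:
K(P) = -38 (K(P) = 6 - 2*22 = 6 - 44 = -38)
K((6 + 5)*(-5)) - W = -38 - 1*(-2613) = -38 + 2613 = 2575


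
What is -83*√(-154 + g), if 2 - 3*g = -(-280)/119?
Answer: -166*I*√11135/17 ≈ -1030.4*I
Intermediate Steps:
g = -2/17 (g = ⅔ - (-1)*(-280/119)/3 = ⅔ - (-1)*(-280*1/119)/3 = ⅔ - (-1)*(-40)/(3*17) = ⅔ - ⅓*40/17 = ⅔ - 40/51 = -2/17 ≈ -0.11765)
-83*√(-154 + g) = -83*√(-154 - 2/17) = -166*I*√11135/17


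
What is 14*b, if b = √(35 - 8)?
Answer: 42*√3 ≈ 72.746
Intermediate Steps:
b = 3*√3 (b = √27 = 3*√3 ≈ 5.1962)
14*b = 14*(3*√3) = 42*√3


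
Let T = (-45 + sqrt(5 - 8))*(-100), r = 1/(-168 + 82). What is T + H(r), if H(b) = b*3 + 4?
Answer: 387341/86 - 100*I*sqrt(3) ≈ 4504.0 - 173.21*I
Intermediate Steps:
r = -1/86 (r = 1/(-86) = -1/86 ≈ -0.011628)
H(b) = 4 + 3*b (H(b) = 3*b + 4 = 4 + 3*b)
T = 4500 - 100*I*sqrt(3) (T = (-45 + sqrt(-3))*(-100) = (-45 + I*sqrt(3))*(-100) = 4500 - 100*I*sqrt(3) ≈ 4500.0 - 173.21*I)
T + H(r) = (4500 - 100*I*sqrt(3)) + (4 + 3*(-1/86)) = (4500 - 100*I*sqrt(3)) + (4 - 3/86) = (4500 - 100*I*sqrt(3)) + 341/86 = 387341/86 - 100*I*sqrt(3)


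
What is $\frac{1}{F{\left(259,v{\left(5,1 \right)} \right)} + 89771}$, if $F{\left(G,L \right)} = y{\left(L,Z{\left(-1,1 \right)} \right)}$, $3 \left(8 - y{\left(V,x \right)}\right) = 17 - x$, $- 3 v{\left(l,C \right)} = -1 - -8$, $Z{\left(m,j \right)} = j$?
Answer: $\frac{3}{269321} \approx 1.1139 \cdot 10^{-5}$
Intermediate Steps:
$v{\left(l,C \right)} = - \frac{7}{3}$ ($v{\left(l,C \right)} = - \frac{-1 - -8}{3} = - \frac{-1 + 8}{3} = \left(- \frac{1}{3}\right) 7 = - \frac{7}{3}$)
$y{\left(V,x \right)} = \frac{7}{3} + \frac{x}{3}$ ($y{\left(V,x \right)} = 8 - \frac{17 - x}{3} = 8 + \left(- \frac{17}{3} + \frac{x}{3}\right) = \frac{7}{3} + \frac{x}{3}$)
$F{\left(G,L \right)} = \frac{8}{3}$ ($F{\left(G,L \right)} = \frac{7}{3} + \frac{1}{3} \cdot 1 = \frac{7}{3} + \frac{1}{3} = \frac{8}{3}$)
$\frac{1}{F{\left(259,v{\left(5,1 \right)} \right)} + 89771} = \frac{1}{\frac{8}{3} + 89771} = \frac{1}{\frac{269321}{3}} = \frac{3}{269321}$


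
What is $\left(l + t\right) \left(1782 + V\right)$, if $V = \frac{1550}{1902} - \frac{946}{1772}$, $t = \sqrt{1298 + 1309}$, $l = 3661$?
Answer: $\frac{5497815514219}{842586} + \frac{1501725079 \sqrt{2607}}{842586} \approx 6.6159 \cdot 10^{6}$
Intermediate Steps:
$t = \sqrt{2607} \approx 51.059$
$V = \frac{236827}{842586}$ ($V = 1550 \cdot \frac{1}{1902} - \frac{473}{886} = \frac{775}{951} - \frac{473}{886} = \frac{236827}{842586} \approx 0.28107$)
$\left(l + t\right) \left(1782 + V\right) = \left(3661 + \sqrt{2607}\right) \left(1782 + \frac{236827}{842586}\right) = \left(3661 + \sqrt{2607}\right) \frac{1501725079}{842586} = \frac{5497815514219}{842586} + \frac{1501725079 \sqrt{2607}}{842586}$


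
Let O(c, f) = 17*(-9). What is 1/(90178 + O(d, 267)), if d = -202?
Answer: 1/90025 ≈ 1.1108e-5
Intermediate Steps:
O(c, f) = -153
1/(90178 + O(d, 267)) = 1/(90178 - 153) = 1/90025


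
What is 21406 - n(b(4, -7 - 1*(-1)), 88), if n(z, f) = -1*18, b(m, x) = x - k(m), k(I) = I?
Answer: 21424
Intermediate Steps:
b(m, x) = x - m
n(z, f) = -18
21406 - n(b(4, -7 - 1*(-1)), 88) = 21406 - 1*(-18) = 21406 + 18 = 21424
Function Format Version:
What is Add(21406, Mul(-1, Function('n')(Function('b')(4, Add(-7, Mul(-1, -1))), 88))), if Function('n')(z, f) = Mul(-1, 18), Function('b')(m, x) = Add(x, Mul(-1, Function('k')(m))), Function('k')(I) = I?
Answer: 21424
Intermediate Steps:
Function('b')(m, x) = Add(x, Mul(-1, m))
Function('n')(z, f) = -18
Add(21406, Mul(-1, Function('n')(Function('b')(4, Add(-7, Mul(-1, -1))), 88))) = Add(21406, Mul(-1, -18)) = Add(21406, 18) = 21424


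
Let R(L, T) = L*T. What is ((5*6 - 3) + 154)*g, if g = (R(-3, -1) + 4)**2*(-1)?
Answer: -8869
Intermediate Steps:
g = -49 (g = (-3*(-1) + 4)**2*(-1) = (3 + 4)**2*(-1) = 7**2*(-1) = 49*(-1) = -49)
((5*6 - 3) + 154)*g = ((5*6 - 3) + 154)*(-49) = ((30 - 3) + 154)*(-49) = (27 + 154)*(-49) = 181*(-49) = -8869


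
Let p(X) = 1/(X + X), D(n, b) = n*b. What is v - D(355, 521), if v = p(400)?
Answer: -147963999/800 ≈ -1.8496e+5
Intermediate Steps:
D(n, b) = b*n
p(X) = 1/(2*X)
v = 1/800 (v = (½)/400 = (½)*(1/400) = 1/800 ≈ 0.0012500)
v - D(355, 521) = 1/800 - 521*355 = 1/800 - 1*184955 = 1/800 - 184955 = -147963999/800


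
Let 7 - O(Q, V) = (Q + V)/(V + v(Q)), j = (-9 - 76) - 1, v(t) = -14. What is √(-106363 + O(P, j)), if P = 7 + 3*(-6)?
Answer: I*√10635697/10 ≈ 326.12*I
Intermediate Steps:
P = -11 (P = 7 - 18 = -11)
j = -86 (j = -85 - 1 = -86)
O(Q, V) = 7 - (Q + V)/(-14 + V) (O(Q, V) = 7 - (Q + V)/(V - 14) = 7 - (Q + V)/(-14 + V))
√(-106363 + O(P, j)) = √(-106363 + (-98 - 1*(-11) + 6*(-86))/(-14 - 86)) = √(-106363 + (-98 + 11 - 516)/(-100)) = √(-106363 - 1/100*(-603)) = √(-106363 + 603/100) = √(-10635697/100) = I*√10635697/10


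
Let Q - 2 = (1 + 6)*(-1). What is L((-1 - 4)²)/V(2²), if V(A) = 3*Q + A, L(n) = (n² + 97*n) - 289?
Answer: -251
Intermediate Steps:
L(n) = -289 + n² + 97*n
Q = -5 (Q = 2 + (1 + 6)*(-1) = 2 + 7*(-1) = 2 - 7 = -5)
V(A) = -15 + A (V(A) = 3*(-5) + A = -15 + A)
L((-1 - 4)²)/V(2²) = (-289 + ((-1 - 4)²)² + 97*(-1 - 4)²)/(-15 + 2²) = (-289 + ((-5)²)² + 97*(-5)²)/(-15 + 4) = (-289 + 25² + 97*25)/(-11) = (-289 + 625 + 2425)*(-1/11) = 2761*(-1/11) = -251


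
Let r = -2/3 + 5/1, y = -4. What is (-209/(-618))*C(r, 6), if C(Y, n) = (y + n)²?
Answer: 418/309 ≈ 1.3528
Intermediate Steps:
r = 13/3 (r = -2*⅓ + 5*1 = -⅔ + 5 = 13/3 ≈ 4.3333)
C(Y, n) = (-4 + n)²
(-209/(-618))*C(r, 6) = (-209/(-618))*(-4 + 6)² = -209*(-1/618)*2² = (209/618)*4 = 418/309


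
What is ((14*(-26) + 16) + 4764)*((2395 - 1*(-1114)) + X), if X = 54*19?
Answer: 20026560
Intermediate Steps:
X = 1026
((14*(-26) + 16) + 4764)*((2395 - 1*(-1114)) + X) = ((14*(-26) + 16) + 4764)*((2395 - 1*(-1114)) + 1026) = ((-364 + 16) + 4764)*((2395 + 1114) + 1026) = (-348 + 4764)*(3509 + 1026) = 4416*4535 = 20026560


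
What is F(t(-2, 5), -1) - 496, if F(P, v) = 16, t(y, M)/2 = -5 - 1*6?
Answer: -480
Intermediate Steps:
t(y, M) = -22 (t(y, M) = 2*(-5 - 1*6) = 2*(-5 - 6) = 2*(-11) = -22)
F(t(-2, 5), -1) - 496 = 16 - 496 = -480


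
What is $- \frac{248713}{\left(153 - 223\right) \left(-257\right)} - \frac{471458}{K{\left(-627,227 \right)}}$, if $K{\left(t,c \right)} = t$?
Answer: $\frac{8325586369}{11279730} \approx 738.1$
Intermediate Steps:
$- \frac{248713}{\left(153 - 223\right) \left(-257\right)} - \frac{471458}{K{\left(-627,227 \right)}} = - \frac{248713}{\left(153 - 223\right) \left(-257\right)} - \frac{471458}{-627} = - \frac{248713}{\left(-70\right) \left(-257\right)} - - \frac{471458}{627} = - \frac{248713}{17990} + \frac{471458}{627} = \frac{8325586369}{11279730}$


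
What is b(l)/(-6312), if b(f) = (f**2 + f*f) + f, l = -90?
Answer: -2685/1052 ≈ -2.5523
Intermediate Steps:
b(f) = f + 2*f**2 (b(f) = (f**2 + f**2) + f = 2*f**2 + f = f + 2*f**2)
b(l)/(-6312) = -90*(1 + 2*(-90))/(-6312) = -90*(1 - 180)*(-1/6312) = -90*(-179)*(-1/6312) = 16110*(-1/6312) = -2685/1052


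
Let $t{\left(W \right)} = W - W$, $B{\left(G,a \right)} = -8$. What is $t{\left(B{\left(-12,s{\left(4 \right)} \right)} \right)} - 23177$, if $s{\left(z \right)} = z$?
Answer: $-23177$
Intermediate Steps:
$t{\left(W \right)} = 0$
$t{\left(B{\left(-12,s{\left(4 \right)} \right)} \right)} - 23177 = 0 - 23177 = -23177$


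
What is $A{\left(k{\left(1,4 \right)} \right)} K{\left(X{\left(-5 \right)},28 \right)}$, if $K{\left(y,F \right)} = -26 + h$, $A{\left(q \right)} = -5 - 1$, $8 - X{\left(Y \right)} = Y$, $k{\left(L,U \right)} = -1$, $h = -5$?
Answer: $186$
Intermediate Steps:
$X{\left(Y \right)} = 8 - Y$
$A{\left(q \right)} = -6$ ($A{\left(q \right)} = -5 - 1 = -6$)
$K{\left(y,F \right)} = -31$ ($K{\left(y,F \right)} = -26 - 5 = -31$)
$A{\left(k{\left(1,4 \right)} \right)} K{\left(X{\left(-5 \right)},28 \right)} = \left(-6\right) \left(-31\right) = 186$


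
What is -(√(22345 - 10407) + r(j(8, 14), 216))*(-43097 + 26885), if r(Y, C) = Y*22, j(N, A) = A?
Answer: 4993296 + 16212*√11938 ≈ 6.7646e+6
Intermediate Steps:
r(Y, C) = 22*Y
-(√(22345 - 10407) + r(j(8, 14), 216))*(-43097 + 26885) = -(√(22345 - 10407) + 22*14)*(-43097 + 26885) = -(√11938 + 308)*(-16212) = -(308 + √11938)*(-16212) = -(-4993296 - 16212*√11938) = 4993296 + 16212*√11938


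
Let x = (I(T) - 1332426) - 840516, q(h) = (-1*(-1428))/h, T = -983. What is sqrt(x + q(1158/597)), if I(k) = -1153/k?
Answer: I*sqrt(78184810658135089)/189719 ≈ 1473.8*I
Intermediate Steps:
q(h) = 1428/h
x = -2136000833/983 (x = (-1153/(-983) - 1332426) - 840516 = (-1153*(-1/983) - 1332426) - 840516 = (1153/983 - 1332426) - 840516 = -1309773605/983 - 840516 = -2136000833/983 ≈ -2.1729e+6)
sqrt(x + q(1158/597)) = sqrt(-2136000833/983 + 1428/((1158/597))) = sqrt(-2136000833/983 + 1428/((1158*(1/597)))) = sqrt(-2136000833/983 + 1428/(386/199)) = sqrt(-2136000833/983 + 1428*(199/386)) = sqrt(-2136000833/983 + 142086/193) = sqrt(-412108490231/189719) = I*sqrt(78184810658135089)/189719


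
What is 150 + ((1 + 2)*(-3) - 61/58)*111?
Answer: -56013/58 ≈ -965.74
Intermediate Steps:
150 + ((1 + 2)*(-3) - 61/58)*111 = 150 + (3*(-3) - 61/58)*111 = 150 + (-9 - 1*61/58)*111 = 150 + (-9 - 61/58)*111 = 150 - 583/58*111 = 150 - 64713/58 = -56013/58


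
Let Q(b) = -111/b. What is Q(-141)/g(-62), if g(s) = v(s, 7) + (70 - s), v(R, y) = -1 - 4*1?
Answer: 37/5969 ≈ 0.0061987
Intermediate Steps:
v(R, y) = -5 (v(R, y) = -1 - 4 = -5)
g(s) = 65 - s (g(s) = -5 + (70 - s) = 65 - s)
Q(-141)/g(-62) = (-111/(-141))/(65 - 1*(-62)) = (-111*(-1/141))/(65 + 62) = (37/47)/127 = (37/47)*(1/127) = 37/5969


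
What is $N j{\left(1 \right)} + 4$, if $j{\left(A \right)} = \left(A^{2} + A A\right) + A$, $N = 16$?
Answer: $52$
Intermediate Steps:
$j{\left(A \right)} = A + 2 A^{2}$ ($j{\left(A \right)} = \left(A^{2} + A^{2}\right) + A = 2 A^{2} + A = A + 2 A^{2}$)
$N j{\left(1 \right)} + 4 = 16 \cdot 1 \left(1 + 2 \cdot 1\right) + 4 = 16 \cdot 1 \left(1 + 2\right) + 4 = 16 \cdot 1 \cdot 3 + 4 = 16 \cdot 3 + 4 = 48 + 4 = 52$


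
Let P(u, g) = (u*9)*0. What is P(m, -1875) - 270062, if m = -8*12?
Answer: -270062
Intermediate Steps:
m = -96
P(u, g) = 0 (P(u, g) = (9*u)*0 = 0)
P(m, -1875) - 270062 = 0 - 270062 = -270062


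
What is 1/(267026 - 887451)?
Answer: -1/620425 ≈ -1.6118e-6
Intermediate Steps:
1/(267026 - 887451) = 1/(-620425) = -1/620425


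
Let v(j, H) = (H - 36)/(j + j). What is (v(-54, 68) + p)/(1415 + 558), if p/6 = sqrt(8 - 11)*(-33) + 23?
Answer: 3718/53271 - 198*I*sqrt(3)/1973 ≈ 0.069794 - 0.17382*I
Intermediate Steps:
v(j, H) = (-36 + H)/(2*j) (v(j, H) = (-36 + H)/((2*j)) = (-36 + H)*(1/(2*j)) = (-36 + H)/(2*j))
p = 138 - 198*I*sqrt(3) (p = 6*(sqrt(8 - 11)*(-33) + 23) = 6*(sqrt(-3)*(-33) + 23) = 6*((I*sqrt(3))*(-33) + 23) = 6*(-33*I*sqrt(3) + 23) = 6*(23 - 33*I*sqrt(3)) = 138 - 198*I*sqrt(3) ≈ 138.0 - 342.95*I)
(v(-54, 68) + p)/(1415 + 558) = ((1/2)*(-36 + 68)/(-54) + (138 - 198*I*sqrt(3)))/(1415 + 558) = ((1/2)*(-1/54)*32 + (138 - 198*I*sqrt(3)))/1973 = (-8/27 + (138 - 198*I*sqrt(3)))*(1/1973) = (3718/27 - 198*I*sqrt(3))*(1/1973) = 3718/53271 - 198*I*sqrt(3)/1973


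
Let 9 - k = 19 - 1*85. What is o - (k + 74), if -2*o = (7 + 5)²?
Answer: -221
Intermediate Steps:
k = 75 (k = 9 - (19 - 1*85) = 9 - (19 - 85) = 9 - 1*(-66) = 9 + 66 = 75)
o = -72 (o = -(7 + 5)²/2 = -½*12² = -½*144 = -72)
o - (k + 74) = -72 - (75 + 74) = -72 - 1*149 = -72 - 149 = -221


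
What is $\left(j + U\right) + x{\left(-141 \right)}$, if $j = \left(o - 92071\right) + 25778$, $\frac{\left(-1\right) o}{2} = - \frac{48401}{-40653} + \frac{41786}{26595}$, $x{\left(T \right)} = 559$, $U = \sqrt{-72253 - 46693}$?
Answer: $- \frac{7897263657044}{120129615} + i \sqrt{118946} \approx -65740.0 + 344.89 i$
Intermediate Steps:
$U = i \sqrt{118946}$ ($U = \sqrt{-118946} = i \sqrt{118946} \approx 344.89 i$)
$o = - \frac{663544634}{120129615}$ ($o = - 2 \left(- \frac{48401}{-40653} + \frac{41786}{26595}\right) = - 2 \left(\left(-48401\right) \left(- \frac{1}{40653}\right) + 41786 \cdot \frac{1}{26595}\right) = - 2 \left(\frac{48401}{40653} + \frac{41786}{26595}\right) = \left(-2\right) \frac{331772317}{120129615} = - \frac{663544634}{120129615} \approx -5.5236$)
$j = - \frac{7964416111829}{120129615}$ ($j = \left(- \frac{663544634}{120129615} - 92071\right) + 25778 = - \frac{11061117327299}{120129615} + 25778 = - \frac{7964416111829}{120129615} \approx -66299.0$)
$\left(j + U\right) + x{\left(-141 \right)} = \left(- \frac{7964416111829}{120129615} + i \sqrt{118946}\right) + 559 = - \frac{7897263657044}{120129615} + i \sqrt{118946}$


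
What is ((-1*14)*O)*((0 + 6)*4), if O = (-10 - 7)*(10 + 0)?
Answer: 57120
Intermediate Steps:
O = -170 (O = -17*10 = -170)
((-1*14)*O)*((0 + 6)*4) = (-1*14*(-170))*((0 + 6)*4) = (-14*(-170))*(6*4) = 2380*24 = 57120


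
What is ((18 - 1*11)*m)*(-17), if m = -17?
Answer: 2023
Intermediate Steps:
((18 - 1*11)*m)*(-17) = ((18 - 1*11)*(-17))*(-17) = ((18 - 11)*(-17))*(-17) = (7*(-17))*(-17) = -119*(-17) = 2023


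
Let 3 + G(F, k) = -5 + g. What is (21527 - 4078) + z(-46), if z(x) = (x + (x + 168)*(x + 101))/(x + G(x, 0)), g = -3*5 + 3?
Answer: 572485/33 ≈ 17348.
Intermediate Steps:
g = -12 (g = -15 + 3 = -12)
G(F, k) = -20 (G(F, k) = -3 + (-5 - 12) = -3 - 17 = -20)
z(x) = (x + (101 + x)*(168 + x))/(-20 + x) (z(x) = (x + (x + 168)*(x + 101))/(x - 20) = (x + (168 + x)*(101 + x))/(-20 + x) = (x + (101 + x)*(168 + x))/(-20 + x))
(21527 - 4078) + z(-46) = (21527 - 4078) + (16968 + (-46)² + 270*(-46))/(-20 - 46) = 17449 + (16968 + 2116 - 12420)/(-66) = 17449 - 1/66*6664 = 17449 - 3332/33 = 572485/33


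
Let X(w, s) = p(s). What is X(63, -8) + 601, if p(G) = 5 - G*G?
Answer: 542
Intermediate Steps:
p(G) = 5 - G**2
X(w, s) = 5 - s**2
X(63, -8) + 601 = (5 - 1*(-8)**2) + 601 = (5 - 1*64) + 601 = (5 - 64) + 601 = -59 + 601 = 542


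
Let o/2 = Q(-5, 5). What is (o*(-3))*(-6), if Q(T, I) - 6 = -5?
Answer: 36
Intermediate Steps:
Q(T, I) = 1 (Q(T, I) = 6 - 5 = 1)
o = 2 (o = 2*1 = 2)
(o*(-3))*(-6) = (2*(-3))*(-6) = -6*(-6) = 36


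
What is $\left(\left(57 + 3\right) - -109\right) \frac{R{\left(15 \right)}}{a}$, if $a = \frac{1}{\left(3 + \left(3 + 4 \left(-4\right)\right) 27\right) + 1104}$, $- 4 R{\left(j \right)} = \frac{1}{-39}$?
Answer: $819$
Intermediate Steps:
$R{\left(j \right)} = \frac{1}{156}$ ($R{\left(j \right)} = - \frac{1}{4 \left(-39\right)} = \left(- \frac{1}{4}\right) \left(- \frac{1}{39}\right) = \frac{1}{156}$)
$a = \frac{1}{756}$ ($a = \frac{1}{\left(3 + \left(3 - 16\right) 27\right) + 1104} = \frac{1}{\left(3 - 351\right) + 1104} = \frac{1}{-348 + 1104} = \frac{1}{756} \approx 0.0013228$)
$\left(\left(57 + 3\right) - -109\right) \frac{R{\left(15 \right)}}{a} = \left(\left(57 + 3\right) - -109\right) \frac{\frac{1}{\frac{1}{756}}}{156} = \left(60 + 109\right) \frac{1}{156} \cdot 756 = 169 \cdot \frac{63}{13} = 819$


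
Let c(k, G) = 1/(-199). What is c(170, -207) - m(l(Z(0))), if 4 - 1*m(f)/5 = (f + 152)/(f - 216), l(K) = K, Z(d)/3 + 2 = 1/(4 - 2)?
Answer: -2049146/87759 ≈ -23.350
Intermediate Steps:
c(k, G) = -1/199
Z(d) = -9/2 (Z(d) = -6 + 3/(4 - 2) = -6 + 3/2 = -9/2)
m(f) = 20 - 5*(152 + f)/(-216 + f) (m(f) = 20 - 5*(f + 152)/(f - 216) = 20 - 5*(152 + f)/(-216 + f))
c(170, -207) - m(l(Z(0))) = -1/199 - 5*(-1016 + 3*(-9/2))/(-216 - 9/2) = -1/199 - 5*(-1016 - 27/2)/(-441/2) = -1/199 - 5*(-2)*(-2059)/(441*2) = -1/199 - 1*10295/441 = -1/199 - 10295/441 = -2049146/87759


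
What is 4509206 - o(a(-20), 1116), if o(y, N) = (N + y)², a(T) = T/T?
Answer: 3261517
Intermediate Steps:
a(T) = 1
4509206 - o(a(-20), 1116) = 4509206 - (1116 + 1)² = 4509206 - 1*1117² = 4509206 - 1*1247689 = 4509206 - 1247689 = 3261517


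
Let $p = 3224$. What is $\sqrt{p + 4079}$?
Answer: $\sqrt{7303} \approx 85.458$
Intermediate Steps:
$\sqrt{p + 4079} = \sqrt{3224 + 4079} = \sqrt{7303}$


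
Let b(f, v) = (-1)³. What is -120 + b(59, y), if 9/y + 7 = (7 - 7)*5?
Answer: -121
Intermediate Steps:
y = -9/7 (y = 9/(-7 + (7 - 7)*5) = 9/(-7 + 0*5) = 9/(-7 + 0) = 9/(-7) = 9*(-⅐) = -9/7 ≈ -1.2857)
b(f, v) = -1
-120 + b(59, y) = -120 - 1 = -121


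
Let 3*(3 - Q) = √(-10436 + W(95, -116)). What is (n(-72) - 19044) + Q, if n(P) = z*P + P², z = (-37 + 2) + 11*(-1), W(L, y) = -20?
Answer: -10545 - 2*I*√2614/3 ≈ -10545.0 - 34.085*I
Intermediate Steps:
Q = 3 - 2*I*√2614/3 (Q = 3 - √(-10436 - 20)/3 = 3 - 2*I*√2614/3 ≈ 3.0 - 34.085*I)
z = -46 (z = -35 - 11 = -46)
n(P) = P² - 46*P (n(P) = -46*P + P² = P² - 46*P)
(n(-72) - 19044) + Q = (-72*(-46 - 72) - 19044) + (3 - 2*I*√2614/3) = (-72*(-118) - 19044) + (3 - 2*I*√2614/3) = (8496 - 19044) + (3 - 2*I*√2614/3) = -10548 + (3 - 2*I*√2614/3) = -10545 - 2*I*√2614/3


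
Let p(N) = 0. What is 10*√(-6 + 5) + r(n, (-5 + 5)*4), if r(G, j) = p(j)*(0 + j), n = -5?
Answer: 10*I ≈ 10.0*I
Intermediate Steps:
r(G, j) = 0 (r(G, j) = 0*(0 + j) = 0*j = 0)
10*√(-6 + 5) + r(n, (-5 + 5)*4) = 10*√(-6 + 5) + 0 = 10*√(-1) + 0 = 10*I + 0 = 10*I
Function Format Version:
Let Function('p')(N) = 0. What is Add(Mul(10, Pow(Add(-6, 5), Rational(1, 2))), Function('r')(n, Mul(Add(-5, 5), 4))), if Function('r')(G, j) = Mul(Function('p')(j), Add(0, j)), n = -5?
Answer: Mul(10, I) ≈ Mul(10.000, I)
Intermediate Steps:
Function('r')(G, j) = 0 (Function('r')(G, j) = Mul(0, Add(0, j)) = Mul(0, j) = 0)
Add(Mul(10, Pow(Add(-6, 5), Rational(1, 2))), Function('r')(n, Mul(Add(-5, 5), 4))) = Add(Mul(10, Pow(Add(-6, 5), Rational(1, 2))), 0) = Add(Mul(10, Pow(-1, Rational(1, 2))), 0) = Add(Mul(10, I), 0) = Mul(10, I)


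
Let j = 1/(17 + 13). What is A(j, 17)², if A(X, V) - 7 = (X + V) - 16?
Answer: 58081/900 ≈ 64.534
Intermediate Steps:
j = 1/30 ≈ 0.033333
A(X, V) = -9 + V + X (A(X, V) = 7 + ((X + V) - 16) = 7 + ((V + X) - 16) = 7 + (-16 + V + X) = -9 + V + X)
A(j, 17)² = (-9 + 17 + 1/30)² = (241/30)² = 58081/900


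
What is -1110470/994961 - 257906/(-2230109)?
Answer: -2219862729564/2218871480749 ≈ -1.0004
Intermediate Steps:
-1110470/994961 - 257906/(-2230109) = -1110470*1/994961 - 257906*(-1/2230109) = -1110470/994961 + 257906/2230109 = -2219862729564/2218871480749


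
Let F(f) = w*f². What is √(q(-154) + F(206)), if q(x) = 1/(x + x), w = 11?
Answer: √11070533859/154 ≈ 683.22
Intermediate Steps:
q(x) = 1/(2*x)
F(f) = 11*f²
√(q(-154) + F(206)) = √((½)/(-154) + 11*206²) = √((½)*(-1/154) + 11*42436) = √(-1/308 + 466796) = √(143773167/308) = √11070533859/154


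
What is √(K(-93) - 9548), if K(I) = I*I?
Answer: I*√899 ≈ 29.983*I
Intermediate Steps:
K(I) = I²
√(K(-93) - 9548) = √((-93)² - 9548) = √(8649 - 9548) = √(-899) = I*√899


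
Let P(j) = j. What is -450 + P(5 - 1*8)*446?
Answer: -1788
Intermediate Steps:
-450 + P(5 - 1*8)*446 = -450 + (5 - 1*8)*446 = -450 + (5 - 8)*446 = -450 - 3*446 = -450 - 1338 = -1788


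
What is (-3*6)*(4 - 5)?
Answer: 18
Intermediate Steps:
(-3*6)*(4 - 5) = -18*(-1) = 18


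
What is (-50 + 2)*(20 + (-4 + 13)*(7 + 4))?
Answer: -5712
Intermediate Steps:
(-50 + 2)*(20 + (-4 + 13)*(7 + 4)) = -48*(20 + 9*11) = -48*(20 + 99) = -48*119 = -5712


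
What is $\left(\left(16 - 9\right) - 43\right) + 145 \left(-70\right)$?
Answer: $-10186$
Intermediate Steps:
$\left(\left(16 - 9\right) - 43\right) + 145 \left(-70\right) = \left(7 - 43\right) - 10150 = -36 - 10150 = -10186$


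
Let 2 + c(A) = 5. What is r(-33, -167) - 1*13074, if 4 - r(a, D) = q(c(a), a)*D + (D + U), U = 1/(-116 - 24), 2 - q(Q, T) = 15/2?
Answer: -1935009/140 ≈ -13822.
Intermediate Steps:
c(A) = 3 (c(A) = -2 + 5 = 3)
q(Q, T) = -11/2 (q(Q, T) = 2 - 15/2 = -11/2)
U = -1/140 (U = 1/(-140) = -1/140 ≈ -0.0071429)
r(a, D) = 561/140 + 9*D/2 (r(a, D) = 4 - (-11*D/2 + (D - 1/140)) = 4 - (-11*D/2 + (-1/140 + D)) = 4 - (-1/140 - 9*D/2) = 4 + (1/140 + 9*D/2) = 561/140 + 9*D/2)
r(-33, -167) - 1*13074 = (561/140 + (9/2)*(-167)) - 1*13074 = (561/140 - 1503/2) - 13074 = -104649/140 - 13074 = -1935009/140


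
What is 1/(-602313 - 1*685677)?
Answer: -1/1287990 ≈ -7.7640e-7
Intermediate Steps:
1/(-602313 - 1*685677) = 1/(-602313 - 685677) = 1/(-1287990) = -1/1287990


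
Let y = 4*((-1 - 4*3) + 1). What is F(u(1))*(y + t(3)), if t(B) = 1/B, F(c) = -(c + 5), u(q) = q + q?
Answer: 1001/3 ≈ 333.67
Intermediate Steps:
u(q) = 2*q
F(c) = -5 - c (F(c) = -(5 + c) = -5 - c)
y = -48 (y = 4*((-1 - 12) + 1) = 4*(-13 + 1) = 4*(-12) = -48)
F(u(1))*(y + t(3)) = (-5 - 2)*(-48 + 1/3) = (-5 - 1*2)*(-48 + 1/3) = (-5 - 2)*(-143/3) = -7*(-143/3) = 1001/3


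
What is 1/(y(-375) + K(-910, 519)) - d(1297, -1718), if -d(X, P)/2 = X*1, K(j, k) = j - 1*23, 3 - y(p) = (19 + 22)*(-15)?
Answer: 817109/315 ≈ 2594.0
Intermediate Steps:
y(p) = 618 (y(p) = 3 - (19 + 22)*(-15) = 3 - 41*(-15) = 3 - 1*(-615) = 3 + 615 = 618)
K(j, k) = -23 + j (K(j, k) = j - 23 = -23 + j)
d(X, P) = -2*X
1/(y(-375) + K(-910, 519)) - d(1297, -1718) = 1/(618 + (-23 - 910)) - (-2)*1297 = 1/(618 - 933) - 1*(-2594) = 1/(-315) + 2594 = -1/315 + 2594 = 817109/315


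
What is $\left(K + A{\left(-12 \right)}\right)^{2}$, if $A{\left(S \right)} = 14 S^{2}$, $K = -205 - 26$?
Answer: $3186225$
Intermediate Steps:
$K = -231$
$\left(K + A{\left(-12 \right)}\right)^{2} = \left(-231 + 14 \left(-12\right)^{2}\right)^{2} = \left(-231 + 14 \cdot 144\right)^{2} = \left(-231 + 2016\right)^{2} = 1785^{2} = 3186225$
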